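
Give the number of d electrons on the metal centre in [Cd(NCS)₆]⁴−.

d10

Each isothiocyanate is −1; balancing the −4 overall charge requires Cd(II).
Cd sits in group 12, so the d-electron count is 12 − 2 = 10.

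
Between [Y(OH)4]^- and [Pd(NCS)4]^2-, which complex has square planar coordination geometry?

[Pd(NCS)4]^2-

For [Y(OH)4]^-: Each hydroxide is −1; balancing the −1 overall charge requires Y(III). Y sits in group 3, so the d-electron count is 3 − 3 = 0. A d⁰ ion has no crystal-field stabilisation preference between square planar and tetrahedral, so four ligands adopt the sterically favoured tetrahedral geometry. → tetrahedral.
For [Pd(NCS)4]^2-: Each isothiocyanate is −1; balancing the −2 overall charge requires Pd(II). Pd sits in group 10, so the d-electron count is 10 − 2 = 8. A 4d d⁸ ion has a large crystal-field splitting; square planar leaves the high-energy d_{x²−y²} orbital empty and maximises CFSE. → square planar.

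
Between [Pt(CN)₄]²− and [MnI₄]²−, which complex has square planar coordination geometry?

[Pt(CN)₄]²−

For [Pt(CN)₄]²−: Each cyanide is −1; balancing the −2 overall charge requires Pt(II). Group 10 minus oxidation state 2 gives a d⁸ configuration. A 5d d⁸ ion has a large crystal-field splitting; square planar leaves the high-energy d_{x²−y²} orbital empty and maximises CFSE. → square planar.
For [MnI₄]²−: Ligand charges: each iodide is −1. With an overall charge of −2 the manganese centre must be in the +2 oxidation state. Group 7 minus oxidation state 2 gives a d⁵ configuration. A high-spin d⁵ ion has zero CFSE in either geometry, so four ligands adopt the sterically favoured tetrahedral geometry. → tetrahedral.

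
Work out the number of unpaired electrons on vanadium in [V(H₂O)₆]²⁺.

Ligand charges: water is neutral. With an overall charge of +2 the vanadium centre must be in the +2 oxidation state.
V sits in group 5, so the d-electron count is 5 − 2 = 3.
In an octahedral field the d³ configuration is t₂g³e_g⁰ (only one arrangement possible), giving 3 unpaired electrons.

3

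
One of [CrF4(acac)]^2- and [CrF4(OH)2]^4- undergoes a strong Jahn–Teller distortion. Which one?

[CrF4(acac)]^2-: Each fluoride is −1; each acetylacetonate is −1; balancing the −2 overall charge requires Cr(III). Chromium is a group-6 element; Cr(III) is therefore d³. The d³ configuration leaves the e_g set evenly filled (or empty) — no strong Jahn–Teller driving force.
[CrF4(OH)2]^4-: Ligand charges: each fluoride is −1; each hydroxide is −1. With an overall charge of −4 the chromium centre must be in the +2 oxidation state. Chromium is a group-6 element; Cr(II) is therefore d⁴. Fluoride and hydroxide are weak-field ligands for a first-row metal, so the complex is high-spin. The t₂g³e_g¹ (high-spin) configuration has an unevenly filled e_g set; the Jahn–Teller theorem predicts a tetragonal distortion (typically axial elongation) to lift the degeneracy.

[CrF4(OH)2]^4-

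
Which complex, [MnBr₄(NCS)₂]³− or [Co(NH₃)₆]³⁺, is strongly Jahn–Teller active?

[MnBr₄(NCS)₂]³−: Summing ligand charges against the −3 overall charge gives an oxidation state of +3 for manganese. Manganese is a group-7 element; Mn(III) is therefore d⁴. Bromide and isothiocyanate are weak-field ligands for a first-row metal, so the complex is high-spin. The t₂g³e_g¹ (high-spin) configuration has an unevenly filled e_g set; the Jahn–Teller theorem predicts a tetragonal distortion (typically axial elongation) to lift the degeneracy.
[Co(NH₃)₆]³⁺: Ligand charges: ammonia is neutral. With an overall charge of +3 the cobalt centre must be in the +3 oxidation state. Group 9 minus oxidation state 3 gives a d⁶ configuration. Co(III) has an exceptionally large octahedral splitting and is low-spin with essentially every ligand except fluoride. The d⁶ configuration leaves the e_g set evenly filled (or empty) — no strong Jahn–Teller driving force.

[MnBr₄(NCS)₂]³−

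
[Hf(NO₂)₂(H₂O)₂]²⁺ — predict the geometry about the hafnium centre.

Summing ligand charges against the +2 overall charge gives an oxidation state of +4 for hafnium.
Hafnium is a group-4 element; Hf(IV) is therefore d⁰.
With 4 monodentate ligands the coordination number is 4.
A d⁰ ion has no crystal-field stabilisation preference between square planar and tetrahedral, so four ligands adopt the sterically favoured tetrahedral geometry.

tetrahedral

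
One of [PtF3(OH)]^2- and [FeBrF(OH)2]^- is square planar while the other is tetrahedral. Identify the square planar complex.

[PtF3(OH)]^2-

For [PtF3(OH)]^2-: Ligand charges: each fluoride is −1; each hydroxide is −1. With an overall charge of −2 the platinum centre must be in the +2 oxidation state. Pt sits in group 10, so the d-electron count is 10 − 2 = 8. A 5d d⁸ ion has a large crystal-field splitting; square planar leaves the high-energy d_{x²−y²} orbital empty and maximises CFSE. → square planar.
For [FeBrF(OH)2]^-: Summing ligand charges against the −1 overall charge gives an oxidation state of +3 for iron. Fe sits in group 8, so the d-electron count is 8 − 3 = 5. A high-spin d⁵ ion has zero CFSE in either geometry, so four ligands adopt the sterically favoured tetrahedral geometry. → tetrahedral.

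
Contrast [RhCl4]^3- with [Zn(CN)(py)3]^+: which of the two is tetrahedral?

For [RhCl4]^3-: Each chloride is −1; balancing the −3 overall charge requires Rh(I). Group 9 minus oxidation state 1 gives a d⁸ configuration. A 4d d⁸ ion has a large crystal-field splitting; square planar leaves the high-energy d_{x²−y²} orbital empty and maximises CFSE. → square planar.
For [Zn(CN)(py)3]^+: Ligand charges: each cyanide is −1; pyridine is neutral. With an overall charge of +1 the zinc centre must be in the +2 oxidation state. Zinc is a group-12 element; Zn(II) is therefore d¹⁰. A d¹⁰ ion has no crystal-field stabilisation preference between square planar and tetrahedral, so four ligands adopt the sterically favoured tetrahedral geometry. → tetrahedral.

[Zn(CN)(py)3]^+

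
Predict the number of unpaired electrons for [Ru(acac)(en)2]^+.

0

Summing ligand charges against the +1 overall charge gives an oxidation state of +2 for ruthenium.
Group 8 minus oxidation state 2 gives a d⁶ configuration.
Counting donor atoms: 1×acetylacetonate (bidentate) → 2 donors; 2×ethylenediamine (bidentate) → 4 donors. Coordination number = 6.
The spin state decides the count: a 4d ion has a large Δₒ and is invariably low-spin.
An octahedral low-spin d⁶ ion is t₂g⁶e_g⁰, giving 0 unpaired electrons.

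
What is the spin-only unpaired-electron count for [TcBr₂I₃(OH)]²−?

3

Ligand charges: each bromide is −1; each iodide is −1; each hydroxide is −1. With an overall charge of −2 the technetium centre must be in the +4 oxidation state.
Group 7 minus oxidation state 4 gives a d³ configuration.
In an octahedral field the d³ configuration is t₂g³e_g⁰ (only one arrangement possible), giving 3 unpaired electrons.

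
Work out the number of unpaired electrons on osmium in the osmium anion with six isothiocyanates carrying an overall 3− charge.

1

Each isothiocyanate is −1; balancing the −3 overall charge requires Os(III).
Osmium is a group-8 element; Os(III) is therefore d⁵.
The spin state decides the count: a 5d ion has a large Δₒ and is invariably low-spin.
An octahedral low-spin d⁵ ion is t₂g⁵e_g⁰, giving 1 unpaired electron.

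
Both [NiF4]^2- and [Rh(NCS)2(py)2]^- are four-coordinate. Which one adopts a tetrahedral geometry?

[NiF4]^2-

For [NiF4]^2-: Summing ligand charges against the −2 overall charge gives an oxidation state of +2 for nickel. Nickel is a group-10 element; Ni(II) is therefore d⁸. Fluoride is a weak-field ligand. With weak-field ligands the CFSE gain from square planar is small, so a 3d d⁸ ion takes the sterically preferred tetrahedral geometry. → tetrahedral.
For [Rh(NCS)2(py)2]^-: Each isothiocyanate is −1; pyridine is neutral; balancing the −1 overall charge requires Rh(I). Rh sits in group 9, so the d-electron count is 9 − 1 = 8. A 4d d⁸ ion has a large crystal-field splitting; square planar leaves the high-energy d_{x²−y²} orbital empty and maximises CFSE. → square planar.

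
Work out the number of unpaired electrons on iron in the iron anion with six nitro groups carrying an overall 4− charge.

Each nitro (N-bound nitrite) is −1; balancing the −4 overall charge requires Fe(II).
Fe sits in group 8, so the d-electron count is 8 − 2 = 6.
The spin state decides the count: Nitro (N-bound nitrite) is a strong-field ligand (high in the spectrochemical series) for a first-row metal, so the complex is low-spin.
An octahedral low-spin d⁶ ion is t₂g⁶e_g⁰, giving 0 unpaired electrons.

0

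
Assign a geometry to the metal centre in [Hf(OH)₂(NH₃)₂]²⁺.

tetrahedral

Each hydroxide is −1; ammonia is neutral; balancing the +2 overall charge requires Hf(IV).
Hafnium is a group-4 element; Hf(IV) is therefore d⁰.
With 4 monodentate ligands the coordination number is 4.
A d⁰ ion has no crystal-field stabilisation preference between square planar and tetrahedral, so four ligands adopt the sterically favoured tetrahedral geometry.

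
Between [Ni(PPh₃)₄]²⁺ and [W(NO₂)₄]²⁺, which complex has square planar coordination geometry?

For [Ni(PPh₃)₄]²⁺: Triphenylphosphine is neutral; balancing the +2 overall charge requires Ni(II). Ni sits in group 10, so the d-electron count is 10 − 2 = 8. Triphenylphosphine is a strong-field ligand (high in the spectrochemical series). A 3d d⁸ ion with strong-field ligands gains enough CFSE to favour square planar over tetrahedral. → square planar.
For [W(NO₂)₄]²⁺: Summing ligand charges against the +2 overall charge gives an oxidation state of +6 for tungsten. Group 6 minus oxidation state 6 gives a d⁰ configuration. A d⁰ ion has no crystal-field stabilisation preference between square planar and tetrahedral, so four ligands adopt the sterically favoured tetrahedral geometry. → tetrahedral.

[Ni(PPh₃)₄]²⁺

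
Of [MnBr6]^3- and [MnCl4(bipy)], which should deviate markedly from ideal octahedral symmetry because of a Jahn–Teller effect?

[MnBr6]^3-

[MnBr6]^3-: Each bromide is −1; balancing the −3 overall charge requires Mn(III). Manganese is a group-7 element; Mn(III) is therefore d⁴. Bromide is a weak-field ligand for a first-row metal, so the complex is high-spin. The t₂g³e_g¹ (high-spin) configuration has an unevenly filled e_g set; the Jahn–Teller theorem predicts a tetragonal distortion (typically axial elongation) to lift the degeneracy.
[MnCl4(bipy)]: Each chloride is −1; 2,2′-bipyridine is neutral; balancing the 0 overall charge requires Mn(IV). Group 7 minus oxidation state 4 gives a d³ configuration. The d³ configuration leaves the e_g set evenly filled (or empty) — no strong Jahn–Teller driving force.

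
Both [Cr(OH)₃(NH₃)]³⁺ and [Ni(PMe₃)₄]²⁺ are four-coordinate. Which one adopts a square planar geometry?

[Ni(PMe₃)₄]²⁺

For [Cr(OH)₃(NH₃)]³⁺: Ligand charges: each hydroxide is −1; ammonia is neutral. With an overall charge of +3 the chromium centre must be in the +6 oxidation state. Chromium is a group-6 element; Cr(VI) is therefore d⁰. A d⁰ ion has no crystal-field stabilisation preference between square planar and tetrahedral, so four ligands adopt the sterically favoured tetrahedral geometry. → tetrahedral.
For [Ni(PMe₃)₄]²⁺: Ligand charges: trimethylphosphine is neutral. With an overall charge of +2 the nickel centre must be in the +2 oxidation state. Group 10 minus oxidation state 2 gives a d⁸ configuration. Trimethylphosphine is a strong-field ligand (high in the spectrochemical series). A 3d d⁸ ion with strong-field ligands gains enough CFSE to favour square planar over tetrahedral. → square planar.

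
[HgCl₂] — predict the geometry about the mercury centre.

linear

Each chloride is −1; balancing the 0 overall charge requires Hg(II).
Mercury is a group-12 element; Hg(II) is therefore d¹⁰.
Coordination number: 2.
A d¹⁰ ion with only two ligands adopts a linear arrangement (sp hybridisation; no CFSE preference).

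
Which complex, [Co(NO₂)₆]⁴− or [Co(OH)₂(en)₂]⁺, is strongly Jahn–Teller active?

[Co(NO₂)₆]⁴−: Ligand charges: each nitro (N-bound nitrite) is −1. With an overall charge of −4 the cobalt centre must be in the +2 oxidation state. Group 9 minus oxidation state 2 gives a d⁷ configuration. Nitro (N-bound nitrite) is a strong-field ligand (high in the spectrochemical series) for a first-row metal, so the complex is low-spin. The t₂g⁶e_g¹ (low-spin) configuration has an unevenly filled e_g set; the Jahn–Teller theorem predicts a tetragonal distortion (typically axial elongation) to lift the degeneracy.
[Co(OH)₂(en)₂]⁺: Ligand charges: each hydroxide is −1; ethylenediamine is neutral. With an overall charge of +1 the cobalt centre must be in the +3 oxidation state. Cobalt is a group-9 element; Co(III) is therefore d⁶. Co(III) has an exceptionally large octahedral splitting and is low-spin with essentially every ligand except fluoride. The d⁶ configuration leaves the e_g set evenly filled (or empty) — no strong Jahn–Teller driving force.

[Co(NO₂)₆]⁴−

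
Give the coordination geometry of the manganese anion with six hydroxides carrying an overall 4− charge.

Each hydroxide is −1; balancing the −4 overall charge requires Mn(II).
Mn sits in group 7, so the d-electron count is 7 − 2 = 5.
Coordination number: 6.
Six donors around a single metal centre give an octahedral coordination sphere.

octahedral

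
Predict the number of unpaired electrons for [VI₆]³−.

2 unpaired electrons

Ligand charges: each iodide is −1. With an overall charge of −3 the vanadium centre must be in the +3 oxidation state.
V sits in group 5, so the d-electron count is 5 − 3 = 2.
In an octahedral field the d² configuration is t₂g²e_g⁰ (only one arrangement possible), giving 2 unpaired electrons.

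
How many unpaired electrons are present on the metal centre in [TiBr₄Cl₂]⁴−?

2 unpaired electrons

Each bromide is −1; each chloride is −1; balancing the −4 overall charge requires Ti(II).
Titanium is a group-4 element; Ti(II) is therefore d².
In an octahedral field the d² configuration is t₂g²e_g⁰ (only one arrangement possible), giving 2 unpaired electrons.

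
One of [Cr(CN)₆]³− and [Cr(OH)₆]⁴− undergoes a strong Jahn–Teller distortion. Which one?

[Cr(CN)₆]³−: Summing ligand charges against the −3 overall charge gives an oxidation state of +3 for chromium. Group 6 minus oxidation state 3 gives a d³ configuration. The d³ configuration leaves the e_g set evenly filled (or empty) — no strong Jahn–Teller driving force.
[Cr(OH)₆]⁴−: Ligand charges: each hydroxide is −1. With an overall charge of −4 the chromium centre must be in the +2 oxidation state. Group 6 minus oxidation state 2 gives a d⁴ configuration. Hydroxide is a weak-field ligand for a first-row metal, so the complex is high-spin. The t₂g³e_g¹ (high-spin) configuration has an unevenly filled e_g set; the Jahn–Teller theorem predicts a tetragonal distortion (typically axial elongation) to lift the degeneracy.

[Cr(OH)₆]⁴−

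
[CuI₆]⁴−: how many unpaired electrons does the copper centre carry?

Summing ligand charges against the −4 overall charge gives an oxidation state of +2 for copper.
Group 11 minus oxidation state 2 gives a d⁹ configuration.
In an octahedral field the d⁹ configuration is t₂g⁶e_g³ (only one arrangement possible), giving 1 unpaired electron.

1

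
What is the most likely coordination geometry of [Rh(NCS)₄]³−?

square planar

Summing ligand charges against the −3 overall charge gives an oxidation state of +1 for rhodium.
Rhodium is a group-9 element; Rh(I) is therefore d⁸.
With 4 monodentate ligands the coordination number is 4.
A 4d d⁸ ion has a large crystal-field splitting; square planar leaves the high-energy d_{x²−y²} orbital empty and maximises CFSE.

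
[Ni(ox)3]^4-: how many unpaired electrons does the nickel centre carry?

2 unpaired electrons

Ligand charges: each oxalate is −2. With an overall charge of −4 the nickel centre must be in the +2 oxidation state.
Nickel is a group-10 element; Ni(II) is therefore d⁸.
Counting donor atoms: 3×oxalate (bidentate) → 6 donors. Coordination number = 6.
In an octahedral field the d⁸ configuration is t₂g⁶e_g² (only one arrangement possible), giving 2 unpaired electrons.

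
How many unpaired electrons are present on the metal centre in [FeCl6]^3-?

Summing ligand charges against the −3 overall charge gives an oxidation state of +3 for iron.
Group 8 minus oxidation state 3 gives a d⁵ configuration.
The spin state decides the count: Chloride is a weak-field ligand for a first-row metal, so the complex is high-spin.
An octahedral high-spin d⁵ ion is t₂g³e_g², giving 5 unpaired electrons.

5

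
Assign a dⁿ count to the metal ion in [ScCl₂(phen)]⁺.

d0

Each chloride is −1; 1,10-phenanthroline is neutral; balancing the +1 overall charge requires Sc(III).
Sc sits in group 3, so the d-electron count is 3 − 3 = 0.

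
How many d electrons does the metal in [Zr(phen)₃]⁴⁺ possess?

1,10-phenanthroline is neutral; balancing the +4 overall charge requires Zr(IV).
Group 4 minus oxidation state 4 gives a d⁰ configuration.

d⁰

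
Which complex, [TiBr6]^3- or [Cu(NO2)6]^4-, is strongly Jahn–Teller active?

[TiBr6]^3-: Ligand charges: each bromide is −1. With an overall charge of −3 the titanium centre must be in the +3 oxidation state. Group 4 minus oxidation state 3 gives a d¹ configuration. The d¹ configuration leaves the e_g set evenly filled (or empty) — no strong Jahn–Teller driving force.
[Cu(NO2)6]^4-: Ligand charges: each nitro (N-bound nitrite) is −1. With an overall charge of −4 the copper centre must be in the +2 oxidation state. Group 11 minus oxidation state 2 gives a d⁹ configuration. The t₂g⁶e_g³ configuration has an unevenly filled e_g set; the Jahn–Teller theorem predicts a tetragonal distortion (typically axial elongation) to lift the degeneracy.

[Cu(NO2)6]^4-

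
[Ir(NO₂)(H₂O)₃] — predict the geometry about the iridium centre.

square planar

Summing ligand charges against the 0 overall charge gives an oxidation state of +1 for iridium.
Iridium is a group-9 element; Ir(I) is therefore d⁸.
With 4 monodentate ligands the coordination number is 4.
A 5d d⁸ ion has a large crystal-field splitting; square planar leaves the high-energy d_{x²−y²} orbital empty and maximises CFSE.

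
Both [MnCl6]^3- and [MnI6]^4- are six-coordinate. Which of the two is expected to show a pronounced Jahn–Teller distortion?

[MnCl6]^3-

[MnCl6]^3-: Each chloride is −1; balancing the −3 overall charge requires Mn(III). Mn sits in group 7, so the d-electron count is 7 − 3 = 4. Chloride is a weak-field ligand for a first-row metal, so the complex is high-spin. The t₂g³e_g¹ (high-spin) configuration has an unevenly filled e_g set; the Jahn–Teller theorem predicts a tetragonal distortion (typically axial elongation) to lift the degeneracy.
[MnI6]^4-: Each iodide is −1; balancing the −4 overall charge requires Mn(II). Mn sits in group 7, so the d-electron count is 7 − 2 = 5. Iodide is a weak-field ligand for a first-row metal, so the complex is high-spin. The d⁵ configuration leaves the e_g set evenly filled (or empty) — no strong Jahn–Teller driving force.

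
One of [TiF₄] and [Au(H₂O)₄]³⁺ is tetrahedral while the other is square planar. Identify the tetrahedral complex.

[TiF₄]

For [TiF₄]: Summing ligand charges against the 0 overall charge gives an oxidation state of +4 for titanium. Titanium is a group-4 element; Ti(IV) is therefore d⁰. A d⁰ ion has no crystal-field stabilisation preference between square planar and tetrahedral, so four ligands adopt the sterically favoured tetrahedral geometry. → tetrahedral.
For [Au(H₂O)₄]³⁺: Summing ligand charges against the +3 overall charge gives an oxidation state of +3 for gold. Group 11 minus oxidation state 3 gives a d⁸ configuration. A 5d d⁸ ion has a large crystal-field splitting; square planar leaves the high-energy d_{x²−y²} orbital empty and maximises CFSE. → square planar.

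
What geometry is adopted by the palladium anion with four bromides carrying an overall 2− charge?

square planar

Ligand charges: each bromide is −1. With an overall charge of −2 the palladium centre must be in the +2 oxidation state.
Pd sits in group 10, so the d-electron count is 10 − 2 = 8.
Coordination number: 4.
A 4d d⁸ ion has a large crystal-field splitting; square planar leaves the high-energy d_{x²−y²} orbital empty and maximises CFSE.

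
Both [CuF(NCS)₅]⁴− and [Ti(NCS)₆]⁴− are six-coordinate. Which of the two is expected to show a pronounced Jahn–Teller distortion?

[CuF(NCS)₅]⁴−: Summing ligand charges against the −4 overall charge gives an oxidation state of +2 for copper. Cu sits in group 11, so the d-electron count is 11 − 2 = 9. The t₂g⁶e_g³ configuration has an unevenly filled e_g set; the Jahn–Teller theorem predicts a tetragonal distortion (typically axial elongation) to lift the degeneracy.
[Ti(NCS)₆]⁴−: Ligand charges: each isothiocyanate is −1. With an overall charge of −4 the titanium centre must be in the +2 oxidation state. Group 4 minus oxidation state 2 gives a d² configuration. The d² configuration leaves the e_g set evenly filled (or empty) — no strong Jahn–Teller driving force.

[CuF(NCS)₅]⁴−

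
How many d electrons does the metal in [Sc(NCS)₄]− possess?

Ligand charges: each isothiocyanate is −1. With an overall charge of −1 the scandium centre must be in the +3 oxidation state.
Group 3 minus oxidation state 3 gives a d⁰ configuration.

d⁰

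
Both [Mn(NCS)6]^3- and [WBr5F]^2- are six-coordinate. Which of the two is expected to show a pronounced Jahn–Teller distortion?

[Mn(NCS)6]^3-: Ligand charges: each isothiocyanate is −1. With an overall charge of −3 the manganese centre must be in the +3 oxidation state. Mn sits in group 7, so the d-electron count is 7 − 3 = 4. Isothiocyanate is a weak-field ligand for a first-row metal, so the complex is high-spin. The t₂g³e_g¹ (high-spin) configuration has an unevenly filled e_g set; the Jahn–Teller theorem predicts a tetragonal distortion (typically axial elongation) to lift the degeneracy.
[WBr5F]^2-: Summing ligand charges against the −2 overall charge gives an oxidation state of +4 for tungsten. W sits in group 6, so the d-electron count is 6 − 4 = 2. The d² configuration leaves the e_g set evenly filled (or empty) — no strong Jahn–Teller driving force.

[Mn(NCS)6]^3-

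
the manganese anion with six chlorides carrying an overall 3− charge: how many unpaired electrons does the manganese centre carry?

4 unpaired electrons

Summing ligand charges against the −3 overall charge gives an oxidation state of +3 for manganese.
Group 7 minus oxidation state 3 gives a d⁴ configuration.
The spin state decides the count: Chloride is a weak-field ligand for a first-row metal, so the complex is high-spin.
An octahedral high-spin d⁴ ion is t₂g³e_g¹, giving 4 unpaired electrons.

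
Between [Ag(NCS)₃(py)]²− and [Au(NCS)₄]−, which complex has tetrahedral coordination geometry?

For [Ag(NCS)₃(py)]²−: Ligand charges: each isothiocyanate is −1; pyridine is neutral. With an overall charge of −2 the silver centre must be in the +1 oxidation state. Ag sits in group 11, so the d-electron count is 11 − 1 = 10. A d¹⁰ ion has no crystal-field stabilisation preference between square planar and tetrahedral, so four ligands adopt the sterically favoured tetrahedral geometry. → tetrahedral.
For [Au(NCS)₄]−: Summing ligand charges against the −1 overall charge gives an oxidation state of +3 for gold. Au sits in group 11, so the d-electron count is 11 − 3 = 8. A 5d d⁸ ion has a large crystal-field splitting; square planar leaves the high-energy d_{x²−y²} orbital empty and maximises CFSE. → square planar.

[Ag(NCS)₃(py)]²−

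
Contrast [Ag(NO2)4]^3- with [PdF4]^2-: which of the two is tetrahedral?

For [Ag(NO2)4]^3-: Each nitro (N-bound nitrite) is −1; balancing the −3 overall charge requires Ag(I). Silver is a group-11 element; Ag(I) is therefore d¹⁰. A d¹⁰ ion has no crystal-field stabilisation preference between square planar and tetrahedral, so four ligands adopt the sterically favoured tetrahedral geometry. → tetrahedral.
For [PdF4]^2-: Ligand charges: each fluoride is −1. With an overall charge of −2 the palladium centre must be in the +2 oxidation state. Palladium is a group-10 element; Pd(II) is therefore d⁸. A 4d d⁸ ion has a large crystal-field splitting; square planar leaves the high-energy d_{x²−y²} orbital empty and maximises CFSE. → square planar.

[Ag(NO2)4]^3-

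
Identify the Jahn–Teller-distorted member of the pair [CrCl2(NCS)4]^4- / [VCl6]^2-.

[CrCl2(NCS)4]^4-

[CrCl2(NCS)4]^4-: Summing ligand charges against the −4 overall charge gives an oxidation state of +2 for chromium. Cr sits in group 6, so the d-electron count is 6 − 2 = 4. Chloride and isothiocyanate are weak-field ligands for a first-row metal, so the complex is high-spin. The t₂g³e_g¹ (high-spin) configuration has an unevenly filled e_g set; the Jahn–Teller theorem predicts a tetragonal distortion (typically axial elongation) to lift the degeneracy.
[VCl6]^2-: Ligand charges: each chloride is −1. With an overall charge of −2 the vanadium centre must be in the +4 oxidation state. Vanadium is a group-5 element; V(IV) is therefore d¹. The d¹ configuration leaves the e_g set evenly filled (or empty) — no strong Jahn–Teller driving force.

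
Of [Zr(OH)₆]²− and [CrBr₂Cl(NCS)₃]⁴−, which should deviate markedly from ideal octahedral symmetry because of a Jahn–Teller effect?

[CrBr₂Cl(NCS)₃]⁴−

[Zr(OH)₆]²−: Summing ligand charges against the −2 overall charge gives an oxidation state of +4 for zirconium. Zirconium is a group-4 element; Zr(IV) is therefore d⁰. The d⁰ configuration leaves the e_g set evenly filled (or empty) — no strong Jahn–Teller driving force.
[CrBr₂Cl(NCS)₃]⁴−: Summing ligand charges against the −4 overall charge gives an oxidation state of +2 for chromium. Group 6 minus oxidation state 2 gives a d⁴ configuration. Bromide, chloride, and isothiocyanate are weak-field ligands for a first-row metal, so the complex is high-spin. The t₂g³e_g¹ (high-spin) configuration has an unevenly filled e_g set; the Jahn–Teller theorem predicts a tetragonal distortion (typically axial elongation) to lift the degeneracy.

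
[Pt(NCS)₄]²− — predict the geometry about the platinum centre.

square planar

Summing ligand charges against the −2 overall charge gives an oxidation state of +2 for platinum.
Platinum is a group-10 element; Pt(II) is therefore d⁸.
With 4 monodentate ligands the coordination number is 4.
A 5d d⁸ ion has a large crystal-field splitting; square planar leaves the high-energy d_{x²−y²} orbital empty and maximises CFSE.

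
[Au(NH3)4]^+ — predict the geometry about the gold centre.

tetrahedral

Ligand charges: ammonia is neutral. With an overall charge of +1 the gold centre must be in the +1 oxidation state.
Au sits in group 11, so the d-electron count is 11 − 1 = 10.
With 4 monodentate ligands the coordination number is 4.
A d¹⁰ ion has no crystal-field stabilisation preference between square planar and tetrahedral, so four ligands adopt the sterically favoured tetrahedral geometry.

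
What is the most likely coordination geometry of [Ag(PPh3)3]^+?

Summing ligand charges against the +1 overall charge gives an oxidation state of +1 for silver.
Group 11 minus oxidation state 1 gives a d¹⁰ configuration.
Coordination number: 3.
Three ligands around a d¹⁰ centre minimise repulsion in a trigonal-planar arrangement.

trigonal planar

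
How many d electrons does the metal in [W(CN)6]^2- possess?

d²

Ligand charges: each cyanide is −1. With an overall charge of −2 the tungsten centre must be in the +4 oxidation state.
Tungsten is a group-6 element; W(IV) is therefore d².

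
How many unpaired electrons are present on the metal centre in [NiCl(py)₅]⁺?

2 unpaired electrons

Ligand charges: each chloride is −1; pyridine is neutral. With an overall charge of +1 the nickel centre must be in the +2 oxidation state.
Ni sits in group 10, so the d-electron count is 10 − 2 = 8.
In an octahedral field the d⁸ configuration is t₂g⁶e_g² (only one arrangement possible), giving 2 unpaired electrons.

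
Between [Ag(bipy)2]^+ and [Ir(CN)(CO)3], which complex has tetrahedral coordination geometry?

[Ag(bipy)2]^+

For [Ag(bipy)2]^+: Ligand charges: 2,2′-bipyridine is neutral. With an overall charge of +1 the silver centre must be in the +1 oxidation state. Ag sits in group 11, so the d-electron count is 11 − 1 = 10. A d¹⁰ ion has no crystal-field stabilisation preference between square planar and tetrahedral, so four ligands adopt the sterically favoured tetrahedral geometry. → tetrahedral.
For [Ir(CN)(CO)3]: Each cyanide is −1; carbonyl is neutral; balancing the 0 overall charge requires Ir(I). Iridium is a group-9 element; Ir(I) is therefore d⁸. A 5d d⁸ ion has a large crystal-field splitting; square planar leaves the high-energy d_{x²−y²} orbital empty and maximises CFSE. → square planar.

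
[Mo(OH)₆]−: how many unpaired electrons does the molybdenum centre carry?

Ligand charges: each hydroxide is −1. With an overall charge of −1 the molybdenum centre must be in the +5 oxidation state.
Mo sits in group 6, so the d-electron count is 6 − 5 = 1.
In an octahedral field the d¹ configuration is t₂g¹e_g⁰ (only one arrangement possible), giving 1 unpaired electron.

1 unpaired electron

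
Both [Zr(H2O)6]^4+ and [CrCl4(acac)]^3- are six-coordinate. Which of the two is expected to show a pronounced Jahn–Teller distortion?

[Zr(H2O)6]^4+: Ligand charges: water is neutral. With an overall charge of +4 the zirconium centre must be in the +4 oxidation state. Group 4 minus oxidation state 4 gives a d⁰ configuration. The d⁰ configuration leaves the e_g set evenly filled (or empty) — no strong Jahn–Teller driving force.
[CrCl4(acac)]^3-: Summing ligand charges against the −3 overall charge gives an oxidation state of +2 for chromium. Chromium is a group-6 element; Cr(II) is therefore d⁴. Acetylacetonate and chloride are weak-field ligands for a first-row metal, so the complex is high-spin. The t₂g³e_g¹ (high-spin) configuration has an unevenly filled e_g set; the Jahn–Teller theorem predicts a tetragonal distortion (typically axial elongation) to lift the degeneracy.

[CrCl4(acac)]^3-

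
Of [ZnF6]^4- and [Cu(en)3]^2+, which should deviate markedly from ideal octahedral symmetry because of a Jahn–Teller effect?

[ZnF6]^4-: Summing ligand charges against the −4 overall charge gives an oxidation state of +2 for zinc. Group 12 minus oxidation state 2 gives a d¹⁰ configuration. The d¹⁰ configuration leaves the e_g set evenly filled (or empty) — no strong Jahn–Teller driving force.
[Cu(en)3]^2+: Ethylenediamine is neutral; balancing the +2 overall charge requires Cu(II). Copper is a group-11 element; Cu(II) is therefore d⁹. The t₂g⁶e_g³ configuration has an unevenly filled e_g set; the Jahn–Teller theorem predicts a tetragonal distortion (typically axial elongation) to lift the degeneracy.

[Cu(en)3]^2+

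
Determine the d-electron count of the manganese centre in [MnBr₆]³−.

Each bromide is −1; balancing the −3 overall charge requires Mn(III).
Mn sits in group 7, so the d-electron count is 7 − 3 = 4.

d4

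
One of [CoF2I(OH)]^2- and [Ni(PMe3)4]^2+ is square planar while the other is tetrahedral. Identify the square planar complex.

For [CoF2I(OH)]^2-: Ligand charges: each fluoride is −1; each iodide is −1; each hydroxide is −1. With an overall charge of −2 the cobalt centre must be in the +2 oxidation state. Co sits in group 9, so the d-electron count is 9 − 2 = 7. For a high-spin 3d d⁷ ion with weak-field ligands the small Δₜ gives little square-planar CFSE advantage, so four ligands adopt the sterically favoured tetrahedral geometry. → tetrahedral.
For [Ni(PMe3)4]^2+: Summing ligand charges against the +2 overall charge gives an oxidation state of +2 for nickel. Group 10 minus oxidation state 2 gives a d⁸ configuration. Trimethylphosphine is a strong-field ligand (high in the spectrochemical series). A 3d d⁸ ion with strong-field ligands gains enough CFSE to favour square planar over tetrahedral. → square planar.

[Ni(PMe3)4]^2+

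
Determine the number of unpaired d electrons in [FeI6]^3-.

5

Each iodide is −1; balancing the −3 overall charge requires Fe(III).
Fe sits in group 8, so the d-electron count is 8 − 3 = 5.
The spin state decides the count: Iodide is a weak-field ligand for a first-row metal, so the complex is high-spin.
An octahedral high-spin d⁵ ion is t₂g³e_g², giving 5 unpaired electrons.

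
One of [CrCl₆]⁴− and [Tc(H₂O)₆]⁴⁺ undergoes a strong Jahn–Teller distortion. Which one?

[CrCl₆]⁴−

[CrCl₆]⁴−: Summing ligand charges against the −4 overall charge gives an oxidation state of +2 for chromium. Cr sits in group 6, so the d-electron count is 6 − 2 = 4. Chloride is a weak-field ligand for a first-row metal, so the complex is high-spin. The t₂g³e_g¹ (high-spin) configuration has an unevenly filled e_g set; the Jahn–Teller theorem predicts a tetragonal distortion (typically axial elongation) to lift the degeneracy.
[Tc(H₂O)₆]⁴⁺: Water is neutral; balancing the +4 overall charge requires Tc(IV). Technetium is a group-7 element; Tc(IV) is therefore d³. The d³ configuration leaves the e_g set evenly filled (or empty) — no strong Jahn–Teller driving force.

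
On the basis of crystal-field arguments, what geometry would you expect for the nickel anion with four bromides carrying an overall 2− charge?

Summing ligand charges against the −2 overall charge gives an oxidation state of +2 for nickel.
Group 10 minus oxidation state 2 gives a d⁸ configuration.
With 4 monodentate ligands the coordination number is 4.
Bromide is a weak-field ligand.
With weak-field ligands the CFSE gain from square planar is small, so a 3d d⁸ ion takes the sterically preferred tetrahedral geometry.

tetrahedral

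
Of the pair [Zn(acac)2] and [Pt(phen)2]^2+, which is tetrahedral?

For [Zn(acac)2]: Ligand charges: each acetylacetonate is −1. With an overall charge of 0 the zinc centre must be in the +2 oxidation state. Zn sits in group 12, so the d-electron count is 12 − 2 = 10. A d¹⁰ ion has no crystal-field stabilisation preference between square planar and tetrahedral, so four ligands adopt the sterically favoured tetrahedral geometry. → tetrahedral.
For [Pt(phen)2]^2+: Summing ligand charges against the +2 overall charge gives an oxidation state of +2 for platinum. Platinum is a group-10 element; Pt(II) is therefore d⁸. A 5d d⁸ ion has a large crystal-field splitting; square planar leaves the high-energy d_{x²−y²} orbital empty and maximises CFSE. → square planar.

[Zn(acac)2]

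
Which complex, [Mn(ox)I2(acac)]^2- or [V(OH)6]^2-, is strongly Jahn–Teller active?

[Mn(ox)I2(acac)]^2-

[Mn(ox)I2(acac)]^2-: Summing ligand charges against the −2 overall charge gives an oxidation state of +3 for manganese. Mn sits in group 7, so the d-electron count is 7 − 3 = 4. Acetylacetonate, iodide, and oxalate are weak-field ligands for a first-row metal, so the complex is high-spin. The t₂g³e_g¹ (high-spin) configuration has an unevenly filled e_g set; the Jahn–Teller theorem predicts a tetragonal distortion (typically axial elongation) to lift the degeneracy.
[V(OH)6]^2-: Summing ligand charges against the −2 overall charge gives an oxidation state of +4 for vanadium. V sits in group 5, so the d-electron count is 5 − 4 = 1. The d¹ configuration leaves the e_g set evenly filled (or empty) — no strong Jahn–Teller driving force.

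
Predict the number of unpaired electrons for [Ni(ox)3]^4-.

Summing ligand charges against the −4 overall charge gives an oxidation state of +2 for nickel.
Nickel is a group-10 element; Ni(II) is therefore d⁸.
Counting donor atoms: 3×oxalate (bidentate) → 6 donors. Coordination number = 6.
In an octahedral field the d⁸ configuration is t₂g⁶e_g² (only one arrangement possible), giving 2 unpaired electrons.

2 unpaired electrons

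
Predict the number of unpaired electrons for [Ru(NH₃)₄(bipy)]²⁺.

Ligand charges: ammonia is neutral; 2,2′-bipyridine is neutral. With an overall charge of +2 the ruthenium centre must be in the +2 oxidation state.
Ruthenium is a group-8 element; Ru(II) is therefore d⁶.
Counting donor atoms: 4×ammonia (monodentate) → 4 donors; 1×2,2′-bipyridine (bidentate) → 2 donors. Coordination number = 6.
The spin state decides the count: a 4d ion has a large Δₒ and is invariably low-spin.
An octahedral low-spin d⁶ ion is t₂g⁶e_g⁰, giving 0 unpaired electrons.

0 unpaired electrons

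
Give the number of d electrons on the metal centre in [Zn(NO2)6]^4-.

Each nitro (N-bound nitrite) is −1; balancing the −4 overall charge requires Zn(II).
Zinc is a group-12 element; Zn(II) is therefore d¹⁰.

d10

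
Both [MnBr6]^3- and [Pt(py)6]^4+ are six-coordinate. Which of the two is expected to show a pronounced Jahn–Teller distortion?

[MnBr6]^3-

[MnBr6]^3-: Each bromide is −1; balancing the −3 overall charge requires Mn(III). Mn sits in group 7, so the d-electron count is 7 − 3 = 4. Bromide is a weak-field ligand for a first-row metal, so the complex is high-spin. The t₂g³e_g¹ (high-spin) configuration has an unevenly filled e_g set; the Jahn–Teller theorem predicts a tetragonal distortion (typically axial elongation) to lift the degeneracy.
[Pt(py)6]^4+: Summing ligand charges against the +4 overall charge gives an oxidation state of +4 for platinum. Group 10 minus oxidation state 4 gives a d⁶ configuration. A 5d ion has a large Δₒ and is invariably low-spin. The d⁶ configuration leaves the e_g set evenly filled (or empty) — no strong Jahn–Teller driving force.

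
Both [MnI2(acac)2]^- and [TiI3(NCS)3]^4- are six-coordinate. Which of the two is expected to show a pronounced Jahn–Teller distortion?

[MnI2(acac)2]^-: Each iodide is −1; each acetylacetonate is −1; balancing the −1 overall charge requires Mn(III). Group 7 minus oxidation state 3 gives a d⁴ configuration. Acetylacetonate and iodide are weak-field ligands for a first-row metal, so the complex is high-spin. The t₂g³e_g¹ (high-spin) configuration has an unevenly filled e_g set; the Jahn–Teller theorem predicts a tetragonal distortion (typically axial elongation) to lift the degeneracy.
[TiI3(NCS)3]^4-: Each iodide is −1; each isothiocyanate is −1; balancing the −4 overall charge requires Ti(II). Ti sits in group 4, so the d-electron count is 4 − 2 = 2. The d² configuration leaves the e_g set evenly filled (or empty) — no strong Jahn–Teller driving force.

[MnI2(acac)2]^-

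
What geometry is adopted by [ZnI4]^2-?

Summing ligand charges against the −2 overall charge gives an oxidation state of +2 for zinc.
Zinc is a group-12 element; Zn(II) is therefore d¹⁰.
Coordination number: 4.
A d¹⁰ ion has no crystal-field stabilisation preference between square planar and tetrahedral, so four ligands adopt the sterically favoured tetrahedral geometry.

tetrahedral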